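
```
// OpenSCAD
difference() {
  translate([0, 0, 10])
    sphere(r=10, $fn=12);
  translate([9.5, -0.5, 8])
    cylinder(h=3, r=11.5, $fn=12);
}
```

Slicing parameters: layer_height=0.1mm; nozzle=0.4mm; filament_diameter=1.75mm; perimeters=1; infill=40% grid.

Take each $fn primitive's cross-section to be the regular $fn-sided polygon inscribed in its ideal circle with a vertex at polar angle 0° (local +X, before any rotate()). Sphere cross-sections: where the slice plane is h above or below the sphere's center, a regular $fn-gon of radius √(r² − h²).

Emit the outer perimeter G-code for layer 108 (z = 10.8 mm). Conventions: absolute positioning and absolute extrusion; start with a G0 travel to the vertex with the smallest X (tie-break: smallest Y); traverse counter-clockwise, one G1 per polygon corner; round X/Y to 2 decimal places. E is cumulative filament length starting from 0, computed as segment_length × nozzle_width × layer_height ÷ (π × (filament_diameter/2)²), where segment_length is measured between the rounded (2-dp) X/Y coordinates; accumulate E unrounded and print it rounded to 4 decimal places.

At z = 10.8 mm: the r=10 sphere contributes a regular 12-gon of circumradius √(10²−0.8²) = 9.968; the r=11.5 cylinder at (9.5, -0.5) gives a regular 12-gon of circumradius 11.5 (constant along its height); Taking the first minus the rest: starting from the r=10 sphere, the r=11.5 cylinder at (9.5, -0.5) partially overlaps it — only the 152.05 mm² overlap (of its 396.75 mm²) is removed, clipping the outline — 1 connected region. The outline is a single polygon with 12 vertices. Extrusion per mm of travel: 0.4 × 0.1 / (π × 0.875²) = 0.016630. Accumulating E over each segment gives final E = 0.9759.

G0 X-9.97 Y0.00 Z10.80
G1 X-8.63 Y-4.98 E0.0858
G1 X-4.98 Y-8.63 E0.1716
G1 X0.00 Y-9.97 E0.2574
G1 X2.57 Y-9.28 E0.3016
G1 X-0.46 Y-6.25 E0.3729
G1 X-2.00 Y-0.50 E0.4719
G1 X-0.46 Y5.25 E0.5709
G1 X3.36 Y9.07 E0.6607
G1 X0.00 Y9.97 E0.7186
G1 X-4.98 Y8.63 E0.8043
G1 X-8.63 Y4.98 E0.8902
G1 X-9.97 Y0.00 E0.9759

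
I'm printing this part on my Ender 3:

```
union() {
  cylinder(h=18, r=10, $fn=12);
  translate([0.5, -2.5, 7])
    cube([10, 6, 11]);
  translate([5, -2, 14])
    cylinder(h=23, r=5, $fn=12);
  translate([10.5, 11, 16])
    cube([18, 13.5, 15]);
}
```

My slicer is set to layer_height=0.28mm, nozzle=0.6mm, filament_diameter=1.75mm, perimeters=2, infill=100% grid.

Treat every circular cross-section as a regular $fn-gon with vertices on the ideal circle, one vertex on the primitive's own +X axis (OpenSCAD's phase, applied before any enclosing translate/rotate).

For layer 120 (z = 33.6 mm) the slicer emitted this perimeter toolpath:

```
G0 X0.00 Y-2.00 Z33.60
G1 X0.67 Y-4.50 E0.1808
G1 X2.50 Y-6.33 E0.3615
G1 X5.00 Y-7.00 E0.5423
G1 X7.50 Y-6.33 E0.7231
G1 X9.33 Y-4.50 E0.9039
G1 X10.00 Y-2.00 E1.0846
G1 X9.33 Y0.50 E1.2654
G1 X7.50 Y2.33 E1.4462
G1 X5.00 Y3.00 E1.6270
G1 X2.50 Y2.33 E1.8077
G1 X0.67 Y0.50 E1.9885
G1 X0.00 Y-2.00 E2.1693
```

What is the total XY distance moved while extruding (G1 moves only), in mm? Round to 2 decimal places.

Sum the Euclidean lengths of each G1 segment: total = 31.06 mm.

31.06 mm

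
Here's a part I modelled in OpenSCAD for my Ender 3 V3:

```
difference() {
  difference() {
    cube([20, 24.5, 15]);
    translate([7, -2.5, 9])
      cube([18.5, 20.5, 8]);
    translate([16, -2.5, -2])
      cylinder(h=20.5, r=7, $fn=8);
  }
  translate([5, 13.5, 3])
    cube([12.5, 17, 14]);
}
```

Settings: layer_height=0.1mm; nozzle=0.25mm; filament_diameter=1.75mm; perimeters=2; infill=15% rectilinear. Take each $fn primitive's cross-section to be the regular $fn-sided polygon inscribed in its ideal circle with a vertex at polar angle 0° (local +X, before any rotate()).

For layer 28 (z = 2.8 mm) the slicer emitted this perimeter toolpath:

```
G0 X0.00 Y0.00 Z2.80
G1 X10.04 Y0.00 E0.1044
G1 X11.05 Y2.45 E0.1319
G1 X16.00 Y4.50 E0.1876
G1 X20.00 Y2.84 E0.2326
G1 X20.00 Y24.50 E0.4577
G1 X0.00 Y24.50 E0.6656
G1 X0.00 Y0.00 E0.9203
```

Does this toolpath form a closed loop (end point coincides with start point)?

yes

Start point (G0): (0.00, 0.00). End point (last G1): the path returns to the start — closed.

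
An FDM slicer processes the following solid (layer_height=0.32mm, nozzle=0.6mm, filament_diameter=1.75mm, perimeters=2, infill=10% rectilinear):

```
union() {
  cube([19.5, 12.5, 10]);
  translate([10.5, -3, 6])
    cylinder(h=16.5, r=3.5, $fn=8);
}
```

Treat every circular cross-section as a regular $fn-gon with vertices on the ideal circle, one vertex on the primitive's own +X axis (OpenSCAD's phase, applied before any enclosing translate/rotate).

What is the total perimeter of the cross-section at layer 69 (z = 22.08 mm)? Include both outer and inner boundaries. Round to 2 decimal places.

21.43 mm

At z = 22.08 mm: the cube is absent (z outside [0, 10]); the r=3.5 cylinder at (10.5, -3) contributes a regular 8-gon of circumradius 3.5 (perimeter = 2·8·3.500·sin(180°/8) = 21.43 mm); Taking the union: only the r=3.5 cylinder at (10.5, -3) is present, so the union is just that shape — boundary = 21.43 mm. Overall, the cross-section is a single solid region. Total boundary length (outer) = 21.43 mm.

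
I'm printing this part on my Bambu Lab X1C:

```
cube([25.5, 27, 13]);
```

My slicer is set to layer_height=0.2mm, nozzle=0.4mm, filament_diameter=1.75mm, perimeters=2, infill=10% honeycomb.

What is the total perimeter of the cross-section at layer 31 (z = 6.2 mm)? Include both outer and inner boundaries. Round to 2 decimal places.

At z = 6.2 mm: the cube is present — its section is the full 25.5×27 rectangle (perimeter 105.00 mm). Overall, the cross-section is a single solid region. Total boundary length (outer) = 105.00 mm.

105.00 mm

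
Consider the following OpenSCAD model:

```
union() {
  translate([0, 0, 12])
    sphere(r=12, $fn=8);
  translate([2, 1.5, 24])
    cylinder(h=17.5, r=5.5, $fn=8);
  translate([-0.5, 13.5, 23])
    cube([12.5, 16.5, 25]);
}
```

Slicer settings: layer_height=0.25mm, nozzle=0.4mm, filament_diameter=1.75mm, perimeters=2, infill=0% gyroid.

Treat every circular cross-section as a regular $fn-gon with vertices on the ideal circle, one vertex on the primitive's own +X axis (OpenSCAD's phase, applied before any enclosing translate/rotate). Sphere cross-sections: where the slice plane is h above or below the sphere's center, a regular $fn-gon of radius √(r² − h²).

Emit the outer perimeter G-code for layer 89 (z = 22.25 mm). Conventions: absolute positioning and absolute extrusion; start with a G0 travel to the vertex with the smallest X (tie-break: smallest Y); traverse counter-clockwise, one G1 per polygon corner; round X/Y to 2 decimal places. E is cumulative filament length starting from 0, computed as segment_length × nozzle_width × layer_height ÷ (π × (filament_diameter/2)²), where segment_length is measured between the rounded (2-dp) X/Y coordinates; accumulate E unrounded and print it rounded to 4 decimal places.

G0 X-6.24 Y0.00 Z22.25
G1 X-4.41 Y-4.41 E0.1985
G1 X0.00 Y-6.24 E0.3970
G1 X4.41 Y-4.41 E0.5955
G1 X6.24 Y0.00 E0.7940
G1 X4.41 Y4.41 E0.9925
G1 X0.00 Y6.24 E1.1910
G1 X-4.41 Y4.41 E1.3895
G1 X-6.24 Y0.00 E1.5880

At z = 22.25 mm: the sphere: section is a regular 8-gon, circumradius = √(r²−h²) = √(12²−10.25²) = 6.240; the cylinder at (2, 1.5) does not reach this height (z outside [24, 41.5]); the cube at (-0.5, 13.5) does not reach this height (z outside [23, 48]); Taking the union: only the r=12 sphere is present, so the union is just that shape — 1 connected region. The outline is a single polygon with 8 vertices. Extrusion per mm of travel: 0.4 × 0.25 / (π × 0.875²) = 0.041575. Accumulating E over each segment gives final E = 1.5880.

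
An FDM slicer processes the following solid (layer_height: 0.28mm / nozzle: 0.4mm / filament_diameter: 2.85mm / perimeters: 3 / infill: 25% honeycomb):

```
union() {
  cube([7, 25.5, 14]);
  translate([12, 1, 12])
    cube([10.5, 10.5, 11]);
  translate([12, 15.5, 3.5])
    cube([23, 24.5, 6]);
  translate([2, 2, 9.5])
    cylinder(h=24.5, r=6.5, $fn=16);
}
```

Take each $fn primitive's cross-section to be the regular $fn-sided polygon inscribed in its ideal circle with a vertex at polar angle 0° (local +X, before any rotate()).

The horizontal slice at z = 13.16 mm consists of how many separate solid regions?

2

At z = 13.16 mm: the 7×25.5 cube contributes its full rectangle; the 10.5×10.5 cube at (12, 1) contributes its full rectangle; the cube at (12, 15.5) is not intersected at this z (z outside [3.5, 9.5]); the r=6.5 cylinder at (2, 2) gives a regular 16-gon of circumradius 6.5 (constant along its height); Combining (union): the regions partially overlap (shared area 55.07 mm²), so overlapping operands fuse into one piece — 2 connected regions. The result has 2 disconnected regions.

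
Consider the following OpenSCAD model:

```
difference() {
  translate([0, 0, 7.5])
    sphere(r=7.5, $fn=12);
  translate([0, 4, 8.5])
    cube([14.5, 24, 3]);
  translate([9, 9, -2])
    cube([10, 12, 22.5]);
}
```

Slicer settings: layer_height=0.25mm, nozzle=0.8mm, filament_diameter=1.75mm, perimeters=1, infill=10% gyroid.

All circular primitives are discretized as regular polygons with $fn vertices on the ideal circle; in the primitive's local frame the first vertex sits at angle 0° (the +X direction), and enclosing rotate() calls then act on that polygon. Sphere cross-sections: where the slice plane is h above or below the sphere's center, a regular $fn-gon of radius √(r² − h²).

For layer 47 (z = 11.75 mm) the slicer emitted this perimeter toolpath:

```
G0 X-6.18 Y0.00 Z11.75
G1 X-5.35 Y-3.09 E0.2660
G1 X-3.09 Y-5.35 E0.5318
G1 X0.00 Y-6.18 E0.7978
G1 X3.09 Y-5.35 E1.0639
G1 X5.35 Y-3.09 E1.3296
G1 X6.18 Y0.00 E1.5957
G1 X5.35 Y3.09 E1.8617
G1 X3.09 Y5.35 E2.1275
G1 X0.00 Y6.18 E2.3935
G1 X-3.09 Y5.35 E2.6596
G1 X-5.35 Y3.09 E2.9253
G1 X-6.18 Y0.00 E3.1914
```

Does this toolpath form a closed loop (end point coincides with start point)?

yes

Start point (G0): (-6.18, 0.00). End point (last G1): the path returns to the start — closed.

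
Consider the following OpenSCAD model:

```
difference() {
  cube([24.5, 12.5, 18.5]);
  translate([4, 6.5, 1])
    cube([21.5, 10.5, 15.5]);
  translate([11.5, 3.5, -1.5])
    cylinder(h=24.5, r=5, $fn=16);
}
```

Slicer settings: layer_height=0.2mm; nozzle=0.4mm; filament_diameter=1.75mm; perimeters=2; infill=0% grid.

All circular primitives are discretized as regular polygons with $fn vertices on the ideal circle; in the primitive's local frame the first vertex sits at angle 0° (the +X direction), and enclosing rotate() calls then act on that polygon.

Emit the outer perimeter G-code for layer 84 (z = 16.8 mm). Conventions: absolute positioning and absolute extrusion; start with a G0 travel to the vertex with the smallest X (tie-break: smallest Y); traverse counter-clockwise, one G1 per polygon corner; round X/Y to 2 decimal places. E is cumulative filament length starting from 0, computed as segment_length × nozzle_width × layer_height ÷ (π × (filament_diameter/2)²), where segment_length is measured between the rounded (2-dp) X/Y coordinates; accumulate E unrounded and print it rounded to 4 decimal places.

G0 X0.00 Y0.00 Z16.80
G1 X7.94 Y0.00 E0.2641
G1 X6.88 Y1.59 E0.3276
G1 X6.50 Y3.50 E0.3924
G1 X6.88 Y5.41 E0.4572
G1 X7.96 Y7.04 E0.5222
G1 X9.59 Y8.12 E0.5873
G1 X11.50 Y8.50 E0.6520
G1 X13.41 Y8.12 E0.7168
G1 X15.04 Y7.04 E0.7818
G1 X16.12 Y5.41 E0.8469
G1 X16.50 Y3.50 E0.9116
G1 X16.12 Y1.59 E0.9764
G1 X15.06 Y0.00 E1.0400
G1 X24.50 Y0.00 E1.3539
G1 X24.50 Y12.50 E1.7697
G1 X0.00 Y12.50 E2.5846
G1 X0.00 Y0.00 E3.0003

At z = 16.8 mm: the 24.5×12.5 cube contributes its full rectangle; the cube at (4, 6.5) is absent (z outside [1, 16.5]); the r=5 cylinder at (11.5, 3.5) gives a regular 16-gon of circumradius 5 (constant along its height); Subtracting the remaining from the first: starting from the 24.5×12.5 cube, the r=5 cylinder at (11.5, 3.5) partially overlaps it — only the 69.65 mm² overlap (of its 76.54 mm²) is removed, clipping the outline — 1 connected region. The outline is a single polygon with 17 vertices. Extrusion per mm of travel: 0.4 × 0.2 / (π × 0.875²) = 0.033260. Accumulating E over each segment gives final E = 3.0003.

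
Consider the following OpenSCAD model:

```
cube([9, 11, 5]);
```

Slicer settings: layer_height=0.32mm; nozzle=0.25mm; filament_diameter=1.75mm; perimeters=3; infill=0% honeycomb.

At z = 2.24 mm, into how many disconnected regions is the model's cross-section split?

1

At z = 2.24 mm: the cube is present — its section is the full 9×11 rectangle. The result has 1 disconnected region.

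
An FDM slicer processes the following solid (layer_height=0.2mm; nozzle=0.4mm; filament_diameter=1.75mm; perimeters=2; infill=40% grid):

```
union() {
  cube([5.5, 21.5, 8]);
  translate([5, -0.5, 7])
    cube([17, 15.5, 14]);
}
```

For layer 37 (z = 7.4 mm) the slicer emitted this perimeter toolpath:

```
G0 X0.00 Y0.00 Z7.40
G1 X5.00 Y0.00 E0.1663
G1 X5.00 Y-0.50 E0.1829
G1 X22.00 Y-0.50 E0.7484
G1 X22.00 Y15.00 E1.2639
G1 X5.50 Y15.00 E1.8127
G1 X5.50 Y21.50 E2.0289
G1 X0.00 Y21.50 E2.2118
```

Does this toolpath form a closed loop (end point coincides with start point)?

Start point (G0): (0.00, 0.00). End point (last G1): the path does not return to the start — open.

no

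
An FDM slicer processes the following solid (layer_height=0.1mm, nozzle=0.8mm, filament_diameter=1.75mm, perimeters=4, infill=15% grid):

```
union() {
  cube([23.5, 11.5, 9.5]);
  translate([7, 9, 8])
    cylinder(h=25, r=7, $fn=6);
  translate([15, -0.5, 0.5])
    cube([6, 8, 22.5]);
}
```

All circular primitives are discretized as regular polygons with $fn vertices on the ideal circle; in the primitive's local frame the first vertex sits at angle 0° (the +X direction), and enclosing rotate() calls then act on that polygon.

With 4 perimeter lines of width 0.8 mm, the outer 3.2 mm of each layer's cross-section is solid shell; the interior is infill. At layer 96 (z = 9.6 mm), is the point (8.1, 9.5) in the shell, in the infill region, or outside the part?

At z = 9.6 mm: the cube is absent (z outside [0, 9.5]); the r=7 cylinder at (7, 9) gives a regular 6-gon of circumradius 7 (constant along its height); the 6×8 cube at (15, -0.5) contributes its full rectangle; Merging all regions: the 2 present regions are separate (no shared area or edge), so areas and boundary lengths simply add and each stays a separate island — 2 connected regions. Overall, the cross-section has 2 separate islands. The nearest boundary edge runs (10.50, 15.06)→(14.00, 9.00); distance from the point to it = 4.86 mm. (Shell/infill is judged within the island containing the point — the largest one.) The point is inside the cross-section and 4.86 mm from the nearest boundary — more than the 3.2 mm shell width (4 × 0.8), so it's in the infill interior.

infill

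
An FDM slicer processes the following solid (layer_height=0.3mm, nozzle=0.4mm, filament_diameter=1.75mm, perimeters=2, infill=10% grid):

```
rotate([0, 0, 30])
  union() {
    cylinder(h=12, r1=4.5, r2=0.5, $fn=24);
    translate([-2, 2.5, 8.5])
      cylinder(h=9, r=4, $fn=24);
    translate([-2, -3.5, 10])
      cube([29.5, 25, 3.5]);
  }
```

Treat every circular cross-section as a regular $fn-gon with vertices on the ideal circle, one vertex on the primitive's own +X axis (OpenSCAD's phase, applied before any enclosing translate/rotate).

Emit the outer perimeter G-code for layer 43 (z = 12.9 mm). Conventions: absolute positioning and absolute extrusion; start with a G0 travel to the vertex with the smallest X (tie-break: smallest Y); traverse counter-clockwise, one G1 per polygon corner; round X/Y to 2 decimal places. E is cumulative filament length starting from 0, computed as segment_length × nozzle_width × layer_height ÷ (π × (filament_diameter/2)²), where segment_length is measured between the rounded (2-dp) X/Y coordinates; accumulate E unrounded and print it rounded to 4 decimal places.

G0 X-12.48 Y17.62 Z12.90
G1 X-4.98 Y4.63 E0.7483
G1 X-5.81 Y3.99 E0.8006
G1 X-6.45 Y3.17 E0.8525
G1 X-6.85 Y2.20 E0.9049
G1 X-6.98 Y1.17 E0.9567
G1 X-6.85 Y0.13 E1.0090
G1 X-6.45 Y-0.83 E1.0608
G1 X-5.81 Y-1.66 E1.1131
G1 X-4.98 Y-2.30 E1.1654
G1 X-4.02 Y-2.70 E1.2173
G1 X-2.98 Y-2.83 E1.2696
G1 X-1.95 Y-2.70 E1.3214
G1 X-0.98 Y-2.30 E1.3737
G1 X0.02 Y-4.03 E1.4734
G1 X25.57 Y10.72 E2.9453
G1 X13.07 Y32.37 E4.1925
G1 X-12.48 Y17.62 E5.6644

At z = 12.9 mm: the cone does not reach this height (z outside [0, 12]); the r=4 cylinder at (-2, 2.5) contributes a regular 24-gon of circumradius 4; the 29.5×25 cube at (-2, -3.5) contributes its full rectangle; Taking the union: the regions partially overlap (shared area 24.85 mm²), so overlapping operands fuse into one piece — 1 connected region; (rotated 30° about Z; rotation is an isometry so areas/perimeters/island counts are preserved). The outline is a single polygon with 17 vertices. Extrusion per mm of travel: 0.4 × 0.3 / (π × 0.875²) = 0.049890. Accumulating E over each segment gives final E = 5.6644.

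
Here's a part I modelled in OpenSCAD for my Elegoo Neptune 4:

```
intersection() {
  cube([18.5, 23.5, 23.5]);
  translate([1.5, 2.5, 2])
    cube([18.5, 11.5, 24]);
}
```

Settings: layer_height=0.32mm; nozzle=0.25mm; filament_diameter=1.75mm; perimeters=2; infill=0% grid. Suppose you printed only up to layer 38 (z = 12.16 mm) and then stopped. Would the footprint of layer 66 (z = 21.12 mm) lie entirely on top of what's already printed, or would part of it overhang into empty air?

entirely on top

Compare the two slices. At z = 12.16: the cube is present — its section is the full 18.5×23.5 rectangle (area 434.75 mm²); the 18.5×11.5 cube at (1.5, 2.5) contributes its full rectangle (area 212.75 mm²); After intersecting: the 18.5×11.5 cube at (1.5, 2.5) partially overlaps the 18.5×23.5 cube; clipping to the common part keeps 195.50 mm² — area = 195.50 mm². At z = 21.12: the cube is present — its section is the full 18.5×23.5 rectangle (area 434.75 mm²); the cube at (1.5, 2.5) (footprint 18.5×11.5) is included at this height (area 212.75 mm²); Keeping only the common overlap: the 18.5×11.5 cube at (1.5, 2.5) partially overlaps the 18.5×23.5 cube; clipping to the common part keeps 195.50 mm² — area = 195.50 mm². Checking containment: the cross-section at z = 21.12 is a subset of the cross-section at z = 12.16.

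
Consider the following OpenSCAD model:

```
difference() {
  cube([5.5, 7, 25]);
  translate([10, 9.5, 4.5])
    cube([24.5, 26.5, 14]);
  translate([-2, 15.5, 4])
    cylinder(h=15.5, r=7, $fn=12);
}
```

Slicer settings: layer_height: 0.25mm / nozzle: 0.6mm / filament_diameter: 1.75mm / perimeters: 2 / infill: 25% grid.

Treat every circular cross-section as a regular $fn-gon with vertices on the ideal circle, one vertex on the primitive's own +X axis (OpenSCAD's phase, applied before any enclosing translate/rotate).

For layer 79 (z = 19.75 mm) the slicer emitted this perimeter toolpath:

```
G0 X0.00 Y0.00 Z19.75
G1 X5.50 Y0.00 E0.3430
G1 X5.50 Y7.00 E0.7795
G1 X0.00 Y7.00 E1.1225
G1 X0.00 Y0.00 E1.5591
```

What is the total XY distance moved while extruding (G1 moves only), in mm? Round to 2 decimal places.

25.00 mm

Sum the Euclidean lengths of each G1 segment: total = 25.00 mm.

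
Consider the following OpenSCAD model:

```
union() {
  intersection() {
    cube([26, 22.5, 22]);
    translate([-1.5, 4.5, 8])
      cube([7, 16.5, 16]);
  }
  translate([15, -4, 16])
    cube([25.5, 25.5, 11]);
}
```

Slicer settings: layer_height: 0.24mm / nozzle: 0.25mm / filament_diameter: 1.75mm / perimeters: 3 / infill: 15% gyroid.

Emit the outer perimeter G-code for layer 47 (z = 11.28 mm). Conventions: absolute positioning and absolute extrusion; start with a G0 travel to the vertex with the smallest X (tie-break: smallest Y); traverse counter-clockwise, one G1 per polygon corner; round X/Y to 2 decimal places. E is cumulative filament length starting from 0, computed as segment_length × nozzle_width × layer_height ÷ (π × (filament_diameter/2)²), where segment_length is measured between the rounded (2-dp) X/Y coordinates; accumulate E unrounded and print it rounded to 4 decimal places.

G0 X0.00 Y4.50 Z11.28
G1 X5.50 Y4.50 E0.1372
G1 X5.50 Y21.00 E0.5488
G1 X0.00 Y21.00 E0.6860
G1 X0.00 Y4.50 E1.0976

At z = 11.28 mm: the cube is present — its section is the full 26×22.5 rectangle; the 7×16.5 cube at (-1.5, 4.5) contributes its full rectangle; Keeping only the common overlap: the 7×16.5 cube at (-1.5, 4.5) partially overlaps the 26×22.5 cube; clipping to the common part keeps 90.75 mm² — 1 connected region; the cube at (15, -4) is absent (z outside [16, 27]); Combining (union): only that combined region is present, so the union is just that shape — 1 connected region. The outline is a single polygon with 4 vertices. Extrusion per mm of travel: 0.25 × 0.24 / (π × 0.875²) = 0.024945. Accumulating E over each segment gives final E = 1.0976.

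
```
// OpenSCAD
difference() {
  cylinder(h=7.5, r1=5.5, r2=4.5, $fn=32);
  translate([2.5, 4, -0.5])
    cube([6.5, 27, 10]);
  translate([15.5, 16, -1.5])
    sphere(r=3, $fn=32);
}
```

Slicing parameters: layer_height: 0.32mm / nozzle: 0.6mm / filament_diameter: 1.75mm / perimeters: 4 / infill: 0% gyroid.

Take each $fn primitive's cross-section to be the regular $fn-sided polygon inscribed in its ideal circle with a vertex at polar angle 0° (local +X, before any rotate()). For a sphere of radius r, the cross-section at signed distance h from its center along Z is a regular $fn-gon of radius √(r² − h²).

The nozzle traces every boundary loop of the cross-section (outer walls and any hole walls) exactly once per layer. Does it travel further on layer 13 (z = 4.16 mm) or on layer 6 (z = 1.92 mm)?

Layer 13 (z = 4.16): the cone: at t=0.555 of its height the radius interpolates to r₁+(r₂−r₁)t = 4.945, giving a regular 32-gon of that circumradius (perimeter = 2·32·4.945·sin(180°/32) = 31.02 mm); the 6.5×27 cube at (2.5, 4) contributes its full rectangle (perimeter 67.00 mm); the sphere at (15.5, 16) is absent (|z−center|=5.660 > r=3); Taking the first minus the rest: starting from the cone, the 6.5×27 cube at (2.5, 4) partially overlaps it — only the 0.05 mm² overlap (of its 175.50 mm²) is removed, clipping the outline — boundary = 31.19 mm. So its perimeter = 31.19 mm. Layer 6 (z = 1.92): the cone (r1=5.5→r2=4.5) has section circumradius 5.244 here — a regular 32-gon (perimeter = 2·32·5.244·sin(180°/32) = 32.90 mm); the cube at (2.5, 4) is present — its section is the full 6.5×27 rectangle (perimeter 67.00 mm); the sphere at (15.5, 16) is not intersected at this z (|z−center|=3.420 > r=3); After the difference (first − rest): starting from the cone, the 6.5×27 cube at (2.5, 4) partially overlaps it — only the 0.27 mm² overlap (of its 175.50 mm²) is removed, clipping the outline — boundary = 33.29 mm. So its perimeter = 33.29 mm. Layer 6 is larger (33.29 vs 31.19 mm).

layer 6 (z = 1.92 mm)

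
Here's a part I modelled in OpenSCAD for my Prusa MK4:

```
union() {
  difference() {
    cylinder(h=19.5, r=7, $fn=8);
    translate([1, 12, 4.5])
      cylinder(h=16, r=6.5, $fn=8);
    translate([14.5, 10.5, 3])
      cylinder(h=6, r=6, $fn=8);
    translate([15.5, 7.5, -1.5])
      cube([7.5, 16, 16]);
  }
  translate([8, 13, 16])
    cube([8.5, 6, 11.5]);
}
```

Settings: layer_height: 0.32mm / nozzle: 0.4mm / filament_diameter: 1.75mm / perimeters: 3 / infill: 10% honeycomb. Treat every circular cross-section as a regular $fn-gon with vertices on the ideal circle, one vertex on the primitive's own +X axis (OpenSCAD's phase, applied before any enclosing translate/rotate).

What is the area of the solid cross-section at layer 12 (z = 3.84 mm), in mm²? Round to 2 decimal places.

At z = 3.84 mm: the r=7 cylinder contributes a regular 8-gon of circumradius 7 (area = (8/2)·7.000²·sin(360°/8) = 138.59 mm²); the cylinder at (1, 12) is absent (z outside [4.5, 20.5]); the r=6 cylinder at (14.5, 10.5) gives a regular 8-gon of circumradius 6 (constant along its height) (area = (8/2)·6.000²·sin(360°/8) = 101.82 mm²); the 7.5×16 cube at (15.5, 7.5) contributes its full rectangle (area 120.00 mm²); Taking the first minus the rest: starting from the r=7 cylinder (138.59 mm²), the r=6 cylinder at (14.5, 10.5) misses the remaining region (no effect); the 7.5×16 cube at (15.5, 7.5) misses the remaining region (no effect) — area = 138.59 mm²; the cube at (8, 13) does not reach this height (z outside [16, 27.5]); Combining (union): only the result so far is present, so the union is just that shape — area = 138.59 mm². Overall, the cross-section is a single solid region. Net area = 138.59 mm².

138.59 mm²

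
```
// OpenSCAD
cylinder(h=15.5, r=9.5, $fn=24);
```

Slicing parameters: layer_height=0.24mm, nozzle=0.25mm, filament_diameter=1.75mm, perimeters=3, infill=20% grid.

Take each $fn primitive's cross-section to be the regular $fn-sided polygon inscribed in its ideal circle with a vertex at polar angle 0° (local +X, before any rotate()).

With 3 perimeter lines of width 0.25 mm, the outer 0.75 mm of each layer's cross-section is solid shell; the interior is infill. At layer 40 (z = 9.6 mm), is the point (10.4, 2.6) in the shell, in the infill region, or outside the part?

At z = 9.6 mm: the cylinder: section is a regular 24-gon, circumradius r=9.5. Overall, the cross-section is a single solid region. The nearest boundary edge runs (9.50, 0.00)→(9.18, 2.46); distance from the point to it = 1.23 mm. The point is not inside any of the regions above, so it lies outside the cross-section (1.23 mm from the nearest boundary).

outside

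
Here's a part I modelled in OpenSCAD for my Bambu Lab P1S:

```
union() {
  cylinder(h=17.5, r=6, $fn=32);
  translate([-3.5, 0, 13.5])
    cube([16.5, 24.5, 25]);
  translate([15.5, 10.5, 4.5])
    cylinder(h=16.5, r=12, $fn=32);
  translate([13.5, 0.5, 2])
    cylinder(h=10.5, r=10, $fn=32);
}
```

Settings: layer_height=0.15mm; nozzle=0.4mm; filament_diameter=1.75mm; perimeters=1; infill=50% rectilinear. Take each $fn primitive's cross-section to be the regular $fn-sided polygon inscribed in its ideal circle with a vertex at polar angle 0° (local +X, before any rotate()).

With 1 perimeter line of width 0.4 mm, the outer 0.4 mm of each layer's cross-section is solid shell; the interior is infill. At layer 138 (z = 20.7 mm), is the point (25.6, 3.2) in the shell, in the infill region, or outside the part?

At z = 20.7 mm: the cylinder is not intersected at this z (z outside [0, 17.5]); the cube at (-3.5, 0) is present — its section is the full 16.5×24.5 rectangle; the cylinder at (15.5, 10.5): section is a regular 32-gon, circumradius r=12; the cylinder at (13.5, 0.5) does not reach this height (z outside [2, 12.5]); Taking the union: the regions partially overlap (shared area 163.15 mm²), so overlapping operands fuse into one piece — 1 connected region. Overall, the cross-section is a single solid region. The nearest boundary edge runs (25.48, 3.83)→(23.99, 2.01); distance from the point to it = 0.50 mm. The point is not inside any of the regions above, so it lies outside the cross-section (0.50 mm from the nearest boundary).

outside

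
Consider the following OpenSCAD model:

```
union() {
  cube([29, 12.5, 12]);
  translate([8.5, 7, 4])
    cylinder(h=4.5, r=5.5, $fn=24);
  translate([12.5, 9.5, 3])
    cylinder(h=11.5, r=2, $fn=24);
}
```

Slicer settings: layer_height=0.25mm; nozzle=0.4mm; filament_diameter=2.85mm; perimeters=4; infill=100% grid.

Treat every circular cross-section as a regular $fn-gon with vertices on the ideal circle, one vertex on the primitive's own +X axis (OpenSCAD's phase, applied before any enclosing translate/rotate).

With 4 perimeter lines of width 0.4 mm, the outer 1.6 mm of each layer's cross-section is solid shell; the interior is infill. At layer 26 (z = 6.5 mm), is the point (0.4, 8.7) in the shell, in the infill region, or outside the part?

shell

At z = 6.5 mm: the cube is present — its section is the full 29×12.5 rectangle; the r=5.5 cylinder at (8.5, 7) gives a regular 24-gon of circumradius 5.5 (constant along its height); the r=2 cylinder at (12.5, 9.5) gives a regular 24-gon of circumradius 2 (constant along its height); Combining (union): the regions partially overlap (shared area 106.37 mm²), so overlapping operands fuse into one piece — 1 connected region. Overall, the cross-section is a single solid region. The nearest boundary edge runs (0.00, 0.00)→(0.00, 12.50); distance from the point to it = 0.40 mm. The point is inside the cross-section, 0.40 mm from the nearest boundary — within the 1.6 mm shell band (4 × 0.4).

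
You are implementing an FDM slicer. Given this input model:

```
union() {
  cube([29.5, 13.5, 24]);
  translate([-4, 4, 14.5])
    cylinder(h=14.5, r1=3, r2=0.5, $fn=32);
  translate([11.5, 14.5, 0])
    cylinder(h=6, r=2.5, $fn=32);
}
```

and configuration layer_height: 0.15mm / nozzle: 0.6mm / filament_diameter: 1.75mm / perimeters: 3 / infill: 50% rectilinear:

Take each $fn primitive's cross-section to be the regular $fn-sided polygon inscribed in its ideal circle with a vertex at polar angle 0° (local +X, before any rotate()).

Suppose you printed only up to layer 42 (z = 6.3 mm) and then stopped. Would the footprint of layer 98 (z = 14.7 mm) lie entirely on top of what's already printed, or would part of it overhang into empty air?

Compare the two slices. At z = 6.3: the cube (footprint 29.5×13.5) is included at this height (area 398.25 mm²); the cone at (-4, 4) is not intersected at this z (z outside [14.5, 29]); the cylinder at (11.5, 14.5) does not reach this height (z outside [0, 6]); Combining (union): only the 29.5×13.5 cube is present, so the union is just that shape — area = 398.25 mm². At z = 14.7: the 29.5×13.5 cube contributes its full rectangle (area 398.25 mm²); the cone at (-4, 4) (r1=3→r2=0.5) has section circumradius 2.966 here — a regular 32-gon (area = (32/2)·2.966²·sin(360°/32) = 27.45 mm²); the cylinder at (11.5, 14.5) is not intersected at this z (z outside [0, 6]); Taking the union: the 2 present regions are separate (no shared area or edge), so areas and boundary lengths simply add and each stays a separate island — area = 425.70 mm². Checking containment: at z = 14.7 the cross-section extends beyond the z = 6.3 cross-section by about 27.45 mm².

part overhangs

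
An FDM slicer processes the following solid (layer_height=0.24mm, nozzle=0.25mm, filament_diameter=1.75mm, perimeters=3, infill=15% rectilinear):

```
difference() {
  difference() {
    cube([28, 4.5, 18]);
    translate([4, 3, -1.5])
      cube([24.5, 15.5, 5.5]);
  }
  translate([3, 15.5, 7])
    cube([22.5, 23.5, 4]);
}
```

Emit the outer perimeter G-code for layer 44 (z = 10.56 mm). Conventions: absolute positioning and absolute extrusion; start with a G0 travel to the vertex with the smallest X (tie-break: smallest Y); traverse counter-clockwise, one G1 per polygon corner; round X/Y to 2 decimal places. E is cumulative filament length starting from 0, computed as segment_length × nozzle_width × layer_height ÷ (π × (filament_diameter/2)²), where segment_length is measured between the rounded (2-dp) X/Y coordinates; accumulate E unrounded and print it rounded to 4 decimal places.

G0 X0.00 Y0.00 Z10.56
G1 X28.00 Y0.00 E0.6985
G1 X28.00 Y4.50 E0.8107
G1 X0.00 Y4.50 E1.5092
G1 X0.00 Y0.00 E1.6214

At z = 10.56 mm: the cube (footprint 28×4.5) is included at this height; the cube at (4, 3) is absent (z outside [-1.5, 4]); After the difference (first − rest): none of the subtracted shapes is present at this height, so the 28×4.5 cube is unchanged — 1 connected region; the 22.5×23.5 cube at (3, 15.5) contributes its full rectangle; After the difference (first − rest): starting from the result so far, the 22.5×23.5 cube at (3, 15.5) misses the remaining region (no effect) — 1 connected region. The outline is a single polygon with 4 vertices. Extrusion per mm of travel: 0.25 × 0.24 / (π × 0.875²) = 0.024945. Accumulating E over each segment gives final E = 1.6214.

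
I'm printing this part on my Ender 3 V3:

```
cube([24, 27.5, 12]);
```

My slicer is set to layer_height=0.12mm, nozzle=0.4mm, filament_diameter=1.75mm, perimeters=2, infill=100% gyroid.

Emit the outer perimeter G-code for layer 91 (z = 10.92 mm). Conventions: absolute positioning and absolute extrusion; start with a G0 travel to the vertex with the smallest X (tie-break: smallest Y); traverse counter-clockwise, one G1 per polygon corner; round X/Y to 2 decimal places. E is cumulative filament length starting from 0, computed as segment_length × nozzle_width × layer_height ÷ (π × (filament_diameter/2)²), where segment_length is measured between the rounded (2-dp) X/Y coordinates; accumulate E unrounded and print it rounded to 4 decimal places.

At z = 10.92 mm: the 24×27.5 cube contributes its full rectangle. The outline is a single polygon with 4 vertices. Extrusion per mm of travel: 0.4 × 0.12 / (π × 0.875²) = 0.019956. Accumulating E over each segment gives final E = 2.0555.

G0 X0.00 Y0.00 Z10.92
G1 X24.00 Y0.00 E0.4789
G1 X24.00 Y27.50 E1.0277
G1 X0.00 Y27.50 E1.5067
G1 X0.00 Y0.00 E2.0555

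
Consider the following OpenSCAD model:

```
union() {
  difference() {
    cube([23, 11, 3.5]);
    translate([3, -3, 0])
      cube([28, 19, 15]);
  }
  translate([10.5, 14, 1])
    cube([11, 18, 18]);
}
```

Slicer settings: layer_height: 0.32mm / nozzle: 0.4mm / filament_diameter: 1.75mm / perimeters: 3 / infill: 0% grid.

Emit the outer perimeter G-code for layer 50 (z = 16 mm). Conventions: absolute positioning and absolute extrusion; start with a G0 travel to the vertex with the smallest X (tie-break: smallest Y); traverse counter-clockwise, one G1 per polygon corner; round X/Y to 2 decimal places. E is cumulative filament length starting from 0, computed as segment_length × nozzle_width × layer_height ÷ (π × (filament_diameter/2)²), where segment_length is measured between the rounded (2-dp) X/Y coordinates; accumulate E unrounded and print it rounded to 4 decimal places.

G0 X10.50 Y14.00 Z16.00
G1 X21.50 Y14.00 E0.5854
G1 X21.50 Y32.00 E1.5433
G1 X10.50 Y32.00 E2.1286
G1 X10.50 Y14.00 E3.0865

At z = 16 mm: the cube is absent (z outside [0, 3.5]); the cube at (3, -3) is absent (z outside [0, 15]); Taking the first minus the rest: the first operand is absent here, so nothing remains; the 11×18 cube at (10.5, 14) contributes its full rectangle; Merging all regions: only the 11×18 cube at (10.5, 14) is present, so the union is just that shape — 1 connected region. The outline is a single polygon with 4 vertices. Extrusion per mm of travel: 0.4 × 0.32 / (π × 0.875²) = 0.053216. Accumulating E over each segment gives final E = 3.0865.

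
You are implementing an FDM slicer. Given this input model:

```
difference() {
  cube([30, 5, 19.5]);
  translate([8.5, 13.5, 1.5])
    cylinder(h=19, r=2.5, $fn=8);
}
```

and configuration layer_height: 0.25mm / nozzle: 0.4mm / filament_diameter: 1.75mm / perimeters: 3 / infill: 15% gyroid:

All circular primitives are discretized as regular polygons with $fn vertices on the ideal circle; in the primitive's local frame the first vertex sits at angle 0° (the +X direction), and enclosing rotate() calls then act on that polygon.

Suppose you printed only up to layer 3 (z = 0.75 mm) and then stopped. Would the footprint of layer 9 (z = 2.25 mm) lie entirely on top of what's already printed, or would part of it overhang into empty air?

Compare the two slices. At z = 0.75: the 30×5 cube contributes its full rectangle (area 150.00 mm²); the cylinder at (8.5, 13.5) is not intersected at this z (z outside [1.5, 20.5]); After the difference (first − rest): none of the subtracted shapes is present at this height, so the 30×5 cube is unchanged — area = 150.00 mm². At z = 2.25: the cube is present — its section is the full 30×5 rectangle (area 150.00 mm²); the r=2.5 cylinder at (8.5, 13.5) contributes a regular 8-gon of circumradius 2.5 (area = (8/2)·2.500²·sin(360°/8) = 17.68 mm²); Taking the first minus the rest: starting from the 30×5 cube (150.00 mm²), the r=2.5 cylinder at (8.5, 13.5) misses the remaining region (no effect) — area = 150.00 mm². Checking containment: the cross-section at z = 2.25 is a subset of the cross-section at z = 0.75.

entirely on top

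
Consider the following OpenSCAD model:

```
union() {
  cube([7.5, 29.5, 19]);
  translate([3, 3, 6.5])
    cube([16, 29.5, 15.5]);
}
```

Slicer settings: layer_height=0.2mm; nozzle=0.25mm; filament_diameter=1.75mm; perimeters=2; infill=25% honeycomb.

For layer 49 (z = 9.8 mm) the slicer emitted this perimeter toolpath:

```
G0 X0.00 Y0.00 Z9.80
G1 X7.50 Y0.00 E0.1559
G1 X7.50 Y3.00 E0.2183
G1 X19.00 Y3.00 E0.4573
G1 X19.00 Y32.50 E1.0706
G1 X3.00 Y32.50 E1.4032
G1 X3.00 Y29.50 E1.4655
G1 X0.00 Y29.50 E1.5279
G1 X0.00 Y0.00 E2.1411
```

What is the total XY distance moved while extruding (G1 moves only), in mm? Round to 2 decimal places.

Sum the Euclidean lengths of each G1 segment: total = 103.00 mm.

103.00 mm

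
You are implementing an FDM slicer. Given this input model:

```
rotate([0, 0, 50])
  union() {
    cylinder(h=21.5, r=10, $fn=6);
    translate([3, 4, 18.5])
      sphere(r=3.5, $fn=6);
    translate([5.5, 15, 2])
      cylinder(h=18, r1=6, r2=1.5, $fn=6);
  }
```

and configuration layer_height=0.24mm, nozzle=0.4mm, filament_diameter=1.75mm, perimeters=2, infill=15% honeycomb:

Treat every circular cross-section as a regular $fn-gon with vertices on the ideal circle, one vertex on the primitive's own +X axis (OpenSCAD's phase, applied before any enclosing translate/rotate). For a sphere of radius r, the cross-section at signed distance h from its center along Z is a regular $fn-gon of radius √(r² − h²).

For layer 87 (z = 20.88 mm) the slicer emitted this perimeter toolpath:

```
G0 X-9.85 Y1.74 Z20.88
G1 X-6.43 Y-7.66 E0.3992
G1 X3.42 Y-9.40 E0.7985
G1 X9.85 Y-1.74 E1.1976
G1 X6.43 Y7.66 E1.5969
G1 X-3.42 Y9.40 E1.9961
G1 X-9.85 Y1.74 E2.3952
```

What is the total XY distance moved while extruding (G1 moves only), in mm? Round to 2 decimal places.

60.01 mm

Sum the Euclidean lengths of each G1 segment: total = 60.01 mm.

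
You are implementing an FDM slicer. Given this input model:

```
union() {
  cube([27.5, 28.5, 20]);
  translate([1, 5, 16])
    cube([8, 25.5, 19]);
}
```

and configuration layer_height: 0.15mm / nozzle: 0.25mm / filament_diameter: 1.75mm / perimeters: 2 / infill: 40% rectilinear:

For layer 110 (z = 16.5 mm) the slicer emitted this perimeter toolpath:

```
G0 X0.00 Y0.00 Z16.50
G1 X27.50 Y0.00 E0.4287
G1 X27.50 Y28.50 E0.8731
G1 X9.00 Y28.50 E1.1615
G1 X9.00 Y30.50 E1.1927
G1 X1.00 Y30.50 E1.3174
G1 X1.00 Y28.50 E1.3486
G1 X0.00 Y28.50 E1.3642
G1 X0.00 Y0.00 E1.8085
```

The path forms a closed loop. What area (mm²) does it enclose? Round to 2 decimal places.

Apply the shoelace formula to the sequence of (X, Y) vertices; enclosed area = 799.75 mm².

799.75 mm²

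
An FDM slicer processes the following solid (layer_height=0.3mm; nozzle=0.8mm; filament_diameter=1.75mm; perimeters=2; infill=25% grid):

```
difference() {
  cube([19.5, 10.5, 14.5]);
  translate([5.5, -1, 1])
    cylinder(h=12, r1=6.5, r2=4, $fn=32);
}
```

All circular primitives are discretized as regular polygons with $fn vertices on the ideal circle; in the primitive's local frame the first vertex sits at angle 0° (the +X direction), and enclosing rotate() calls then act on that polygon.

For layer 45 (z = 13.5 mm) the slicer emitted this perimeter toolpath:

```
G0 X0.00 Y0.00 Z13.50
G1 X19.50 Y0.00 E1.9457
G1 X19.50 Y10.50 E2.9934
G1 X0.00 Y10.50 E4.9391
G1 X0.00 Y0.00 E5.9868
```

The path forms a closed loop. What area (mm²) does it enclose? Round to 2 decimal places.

Apply the shoelace formula to the sequence of (X, Y) vertices; enclosed area = 204.75 mm².

204.75 mm²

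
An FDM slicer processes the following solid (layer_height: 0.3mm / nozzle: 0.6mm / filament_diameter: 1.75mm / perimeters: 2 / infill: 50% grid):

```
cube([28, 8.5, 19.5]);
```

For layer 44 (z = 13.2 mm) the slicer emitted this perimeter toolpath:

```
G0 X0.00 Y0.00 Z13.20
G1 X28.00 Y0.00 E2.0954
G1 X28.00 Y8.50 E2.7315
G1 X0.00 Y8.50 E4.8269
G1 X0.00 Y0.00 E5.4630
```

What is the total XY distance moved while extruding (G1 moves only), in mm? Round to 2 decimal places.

73.00 mm

Sum the Euclidean lengths of each G1 segment: total = 73.00 mm.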